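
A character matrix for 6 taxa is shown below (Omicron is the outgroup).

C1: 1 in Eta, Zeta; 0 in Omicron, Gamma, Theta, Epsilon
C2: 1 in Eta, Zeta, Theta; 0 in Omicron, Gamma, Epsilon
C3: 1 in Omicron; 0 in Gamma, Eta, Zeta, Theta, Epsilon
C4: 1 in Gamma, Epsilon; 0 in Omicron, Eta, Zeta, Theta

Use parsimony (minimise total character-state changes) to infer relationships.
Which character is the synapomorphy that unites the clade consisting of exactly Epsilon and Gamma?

C4

Character polarity is set by the outgroup: the derived state is whichever differs from the outgroup's state, so for C3 the derived state is '0', and for the remaining characters it is '1'.
C1 (derived state '1') is shared by Eta and Zeta — a synapomorphy uniting that clade.
C2: derived state '1' in Eta, Theta, and Zeta only — synapomorphy for {Eta, Theta, Zeta}.
C3 (derived state '0') is shared by all ingroup taxa — unites the whole ingroup.
C4: derived state '1' in Epsilon and Gamma only — synapomorphy for {Epsilon, Gamma}.
Most parsimonious ingroup topology: ((Gamma,Epsilon),((Eta,Zeta),Theta)).
The clade {Epsilon, Gamma} is supported by C4: its derived state '1' occurs in exactly those taxa and in no other taxon (including the outgroup).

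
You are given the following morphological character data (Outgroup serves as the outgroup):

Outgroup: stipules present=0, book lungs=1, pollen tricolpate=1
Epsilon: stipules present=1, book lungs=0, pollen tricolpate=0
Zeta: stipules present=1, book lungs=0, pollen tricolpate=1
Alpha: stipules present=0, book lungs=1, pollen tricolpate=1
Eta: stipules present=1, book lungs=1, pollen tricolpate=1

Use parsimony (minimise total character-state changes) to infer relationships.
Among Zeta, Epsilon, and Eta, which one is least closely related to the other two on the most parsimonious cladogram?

Character polarity is set by the outgroup: the derived state is whichever differs from the outgroup's state, so for book lungs, pollen tricolpate the derived state is '0', and for the remaining characters it is '1'.
Only Epsilon, Eta, and Zeta show the derived state '1' for stipules present, supporting them as a clade.
book lungs (derived state '0') is shared by Epsilon and Zeta — a synapomorphy uniting that clade.
pollen tricolpate (derived state '0') is unique to Epsilon (autapomorphy; uninformative for grouping).
Most parsimonious ingroup topology: (((Epsilon,Zeta),Eta),Alpha).
Epsilon and Zeta share a more recent common ancestor with each other than either does with Eta, so Eta is the least closely related of the three.

Eta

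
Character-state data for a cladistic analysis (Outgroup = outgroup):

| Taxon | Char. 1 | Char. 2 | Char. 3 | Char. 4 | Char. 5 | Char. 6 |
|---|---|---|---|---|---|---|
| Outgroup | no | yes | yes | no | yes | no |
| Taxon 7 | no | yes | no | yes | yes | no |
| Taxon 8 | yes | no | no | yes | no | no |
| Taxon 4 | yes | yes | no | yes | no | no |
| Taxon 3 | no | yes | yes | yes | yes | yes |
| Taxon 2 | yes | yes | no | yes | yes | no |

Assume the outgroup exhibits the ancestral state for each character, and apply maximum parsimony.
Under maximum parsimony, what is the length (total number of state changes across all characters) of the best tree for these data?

Character polarity is set by the outgroup: the derived state is whichever differs from the outgroup's state, so for Char. 2, Char. 3, Char. 5 the derived state is 'no', and for the remaining characters it is 'yes'.
Only Taxon 2, Taxon 4, and Taxon 8 show the derived state 'yes' for Char. 1, supporting them as a clade.
Char. 2: derived state 'no' in Taxon 8 only — an autapomorphy, so it tells us nothing about relationships among taxa.
Char. 3 (derived state 'no') is shared by Taxon 2, Taxon 4, Taxon 7, and Taxon 8 — a synapomorphy uniting that clade.
Char. 4 (derived state 'yes') is shared by all ingroup taxa — unites the whole ingroup.
Only Taxon 4 and Taxon 8 show the derived state 'no' for Char. 5, supporting them as a clade.
Char. 6 (derived state 'yes') is unique to Taxon 3 (autapomorphy; uninformative for grouping).
Most parsimonious ingroup topology: ((Taxon 7,((Taxon 8,Taxon 4),Taxon 2)),Taxon 3).
Changes per character on this tree: Char. 1: 1; Char. 2: 1; Char. 3: 1; Char. 4: 1; Char. 5: 1; Char. 6: 1.
Total = 6.

6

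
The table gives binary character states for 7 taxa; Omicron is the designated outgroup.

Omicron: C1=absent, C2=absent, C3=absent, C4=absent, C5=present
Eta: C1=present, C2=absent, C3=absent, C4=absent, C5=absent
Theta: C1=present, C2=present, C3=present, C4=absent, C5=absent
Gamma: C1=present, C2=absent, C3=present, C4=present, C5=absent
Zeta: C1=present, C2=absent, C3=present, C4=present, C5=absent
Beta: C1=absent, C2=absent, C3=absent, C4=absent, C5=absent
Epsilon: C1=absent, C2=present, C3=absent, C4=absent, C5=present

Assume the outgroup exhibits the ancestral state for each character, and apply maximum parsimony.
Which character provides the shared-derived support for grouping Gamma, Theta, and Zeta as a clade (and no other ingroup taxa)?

C3

Character polarity is set by the outgroup: the derived state is whichever differs from the outgroup's state, so for C5 the derived state is 'absent', and for the remaining characters it is 'present'.
C1 (derived state 'present') is shared by Eta, Gamma, Theta, and Zeta — a synapomorphy uniting that clade.
C2 (state 'present') occurs in Epsilon and Theta but conflicts with the nesting implied by the other characters — most parsimoniously interpreted as homoplasy.
C3: derived state 'present' in Gamma, Theta, and Zeta only — synapomorphy for {Gamma, Theta, Zeta}.
Only Gamma and Zeta show the derived state 'present' for C4, supporting them as a clade.
Only Beta, Eta, Gamma, Theta, and Zeta show the derived state 'absent' for C5, supporting them as a clade.
Most parsimonious ingroup topology: (((Eta,(Theta,(Gamma,Zeta))),Beta),Epsilon).
The clade {Gamma, Theta, Zeta} is supported by C3: its derived state 'present' occurs in exactly those taxa and in no other taxon (including the outgroup).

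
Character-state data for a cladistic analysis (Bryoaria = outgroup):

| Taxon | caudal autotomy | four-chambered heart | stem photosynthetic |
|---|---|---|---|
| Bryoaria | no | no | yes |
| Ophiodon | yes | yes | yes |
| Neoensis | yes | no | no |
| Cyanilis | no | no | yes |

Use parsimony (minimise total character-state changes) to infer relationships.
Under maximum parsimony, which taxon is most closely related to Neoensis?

Character polarity is set by the outgroup: the derived state is whichever differs from the outgroup's state, so for stem photosynthetic the derived state is 'no', and for the remaining characters it is 'yes'.
caudal autotomy (derived state 'yes') is shared by Neoensis and Ophiodon — a synapomorphy uniting that clade.
four-chambered heart: derived state 'yes' in Ophiodon only — an autapomorphy, so it tells us nothing about relationships among taxa.
stem photosynthetic: derived state 'no' in Neoensis only — an autapomorphy, so it tells us nothing about relationships among taxa.
Most parsimonious ingroup topology: ((Ophiodon,Neoensis),Cyanilis).
Neoensis and Ophiodon form a cherry on this tree, so they are sister taxa.

Ophiodon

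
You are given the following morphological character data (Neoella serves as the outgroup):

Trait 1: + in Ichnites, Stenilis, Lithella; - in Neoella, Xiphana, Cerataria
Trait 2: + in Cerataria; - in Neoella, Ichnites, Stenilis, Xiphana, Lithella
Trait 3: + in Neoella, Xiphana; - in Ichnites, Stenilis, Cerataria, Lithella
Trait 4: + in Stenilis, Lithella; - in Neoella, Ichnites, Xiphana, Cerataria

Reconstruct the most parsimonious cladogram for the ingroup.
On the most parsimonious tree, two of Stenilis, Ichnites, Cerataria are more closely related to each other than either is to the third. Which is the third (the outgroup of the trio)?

Cerataria

Character polarity is set by the outgroup: the derived state is whichever differs from the outgroup's state, so for Trait 3 the derived state is '-', and for the remaining characters it is '+'.
Only Ichnites, Lithella, and Stenilis show the derived state '+' for Trait 1, supporting them as a clade.
Trait 2 (derived state '+') is unique to Cerataria (autapomorphy; uninformative for grouping).
Trait 3 (derived state '-') is shared by Cerataria, Ichnites, Lithella, and Stenilis — a synapomorphy uniting that clade.
Trait 4: derived state '+' in Lithella and Stenilis only — synapomorphy for {Lithella, Stenilis}.
Most parsimonious ingroup topology: (((Ichnites,(Stenilis,Lithella)),Cerataria),Xiphana).
Ichnites and Stenilis share a more recent common ancestor with each other than either does with Cerataria, so Cerataria is the least closely related of the three.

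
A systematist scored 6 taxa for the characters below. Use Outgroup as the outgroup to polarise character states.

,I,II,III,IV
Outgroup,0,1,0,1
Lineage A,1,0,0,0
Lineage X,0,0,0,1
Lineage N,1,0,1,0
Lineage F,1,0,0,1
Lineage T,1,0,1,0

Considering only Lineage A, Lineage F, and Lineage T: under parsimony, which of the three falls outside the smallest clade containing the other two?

Character polarity is set by the outgroup: the derived state is whichever differs from the outgroup's state, so for II, IV the derived state is '0', and for the remaining characters it is '1'.
Only Lineage A, Lineage F, Lineage N, and Lineage T show the derived state '1' for I, supporting them as a clade.
All ingroup taxa share the derived state '0' for II; it defines the ingroup but does not resolve relationships within it.
III: derived state '1' in Lineage N and Lineage T only — synapomorphy for {Lineage N, Lineage T}.
IV (derived state '0') is shared by Lineage A, Lineage N, and Lineage T — a synapomorphy uniting that clade.
Most parsimonious ingroup topology: (((Lineage A,(Lineage N,Lineage T)),Lineage F),Lineage X).
Lineage A and Lineage T share a more recent common ancestor with each other than either does with Lineage F, so Lineage F is the least closely related of the three.

Lineage F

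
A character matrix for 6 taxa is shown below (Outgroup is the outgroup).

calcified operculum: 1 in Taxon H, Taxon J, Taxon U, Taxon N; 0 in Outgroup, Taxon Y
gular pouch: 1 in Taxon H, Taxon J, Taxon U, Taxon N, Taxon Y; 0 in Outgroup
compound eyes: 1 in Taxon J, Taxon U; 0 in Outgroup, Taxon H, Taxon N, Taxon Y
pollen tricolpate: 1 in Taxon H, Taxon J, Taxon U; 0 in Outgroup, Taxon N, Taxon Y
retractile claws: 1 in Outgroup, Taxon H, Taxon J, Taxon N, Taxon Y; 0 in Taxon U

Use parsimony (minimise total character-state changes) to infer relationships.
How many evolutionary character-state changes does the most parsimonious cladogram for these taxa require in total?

5

Character polarity is set by the outgroup: the derived state is whichever differs from the outgroup's state, so for retractile claws the derived state is '0', and for the remaining characters it is '1'.
calcified operculum (derived state '1') is shared by Taxon H, Taxon J, Taxon N, and Taxon U — a synapomorphy uniting that clade.
gular pouch (derived state '1') is shared by all ingroup taxa — unites the whole ingroup.
compound eyes: derived state '1' in Taxon J and Taxon U only — synapomorphy for {Taxon J, Taxon U}.
pollen tricolpate (derived state '1') is shared by Taxon H, Taxon J, and Taxon U — a synapomorphy uniting that clade.
retractile claws: derived state '0' in Taxon U only — an autapomorphy, so it tells us nothing about relationships among taxa.
Most parsimonious ingroup topology: (((Taxon H,(Taxon J,Taxon U)),Taxon N),Taxon Y).
Changes per character on this tree: calcified operculum: 1; gular pouch: 1; compound eyes: 1; pollen tricolpate: 1; retractile claws: 1.
Total = 5.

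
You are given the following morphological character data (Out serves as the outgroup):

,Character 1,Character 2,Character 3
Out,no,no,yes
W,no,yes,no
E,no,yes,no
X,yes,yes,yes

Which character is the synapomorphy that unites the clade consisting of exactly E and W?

Character polarity is set by the outgroup: the derived state is whichever differs from the outgroup's state, so for Character 3 the derived state is 'no', and for the remaining characters it is 'yes'.
Character 1: derived state 'yes' in X only — an autapomorphy, so it tells us nothing about relationships among taxa.
Character 2 (derived state 'yes') is shared by all ingroup taxa — unites the whole ingroup.
Character 3 (derived state 'no') is shared by E and W — a synapomorphy uniting that clade.
Most parsimonious ingroup topology: ((W,E),X).
The clade {E, W} is supported by Character 3: its derived state 'no' occurs in exactly those taxa and in no other taxon (including the outgroup).

Character 3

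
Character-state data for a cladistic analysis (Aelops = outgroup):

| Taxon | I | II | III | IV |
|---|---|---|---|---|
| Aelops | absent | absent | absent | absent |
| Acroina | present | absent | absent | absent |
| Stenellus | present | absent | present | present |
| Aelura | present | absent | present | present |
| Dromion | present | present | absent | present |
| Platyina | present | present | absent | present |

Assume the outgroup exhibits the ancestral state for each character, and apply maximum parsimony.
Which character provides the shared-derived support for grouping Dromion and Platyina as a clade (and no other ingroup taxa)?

The outgroup has state 'absent' for every character, so 'present' is the derived state throughout.
All ingroup taxa share the derived state 'present' for I; it defines the ingroup but does not resolve relationships within it.
Only Dromion and Platyina show the derived state 'present' for II, supporting them as a clade.
III (derived state 'present') is shared by Aelura and Stenellus — a synapomorphy uniting that clade.
IV: derived state 'present' in Aelura, Dromion, Platyina, and Stenellus only — synapomorphy for {Aelura, Dromion, Platyina, Stenellus}.
Most parsimonious ingroup topology: (Acroina,((Stenellus,Aelura),(Dromion,Platyina))).
The clade {Dromion, Platyina} is supported by II: its derived state 'present' occurs in exactly those taxa and in no other taxon (including the outgroup).

II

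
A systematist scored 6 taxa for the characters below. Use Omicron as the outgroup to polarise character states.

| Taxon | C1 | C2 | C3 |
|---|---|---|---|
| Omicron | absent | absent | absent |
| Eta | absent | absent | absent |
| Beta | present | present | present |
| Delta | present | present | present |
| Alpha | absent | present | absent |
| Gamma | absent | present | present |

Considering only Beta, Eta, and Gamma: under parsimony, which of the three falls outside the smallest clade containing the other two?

The outgroup has state 'absent' for every character, so 'present' is the derived state throughout.
C1 (derived state 'present') is shared by Beta and Delta — a synapomorphy uniting that clade.
C2 (derived state 'present') is shared by Alpha, Beta, Delta, and Gamma — a synapomorphy uniting that clade.
C3: derived state 'present' in Beta, Delta, and Gamma only — synapomorphy for {Beta, Delta, Gamma}.
Most parsimonious ingroup topology: (Eta,(((Beta,Delta),Gamma),Alpha)).
Beta and Gamma share a more recent common ancestor with each other than either does with Eta, so Eta is the least closely related of the three.

Eta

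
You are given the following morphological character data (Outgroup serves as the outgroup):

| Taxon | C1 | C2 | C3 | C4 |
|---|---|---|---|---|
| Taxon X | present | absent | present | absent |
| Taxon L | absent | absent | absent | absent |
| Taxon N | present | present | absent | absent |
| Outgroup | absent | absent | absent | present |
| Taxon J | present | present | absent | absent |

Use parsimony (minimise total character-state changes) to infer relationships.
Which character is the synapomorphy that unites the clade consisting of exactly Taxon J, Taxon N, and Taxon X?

Character polarity is set by the outgroup: the derived state is whichever differs from the outgroup's state, so for C4 the derived state is 'absent', and for the remaining characters it is 'present'.
C1: derived state 'present' in Taxon J, Taxon N, and Taxon X only — synapomorphy for {Taxon J, Taxon N, Taxon X}.
C2 (derived state 'present') is shared by Taxon J and Taxon N — a synapomorphy uniting that clade.
C3: derived state 'present' in Taxon X only — an autapomorphy, so it tells us nothing about relationships among taxa.
C4 (derived state 'absent') is shared by all ingroup taxa — unites the whole ingroup.
Most parsimonious ingroup topology: ((Taxon X,(Taxon N,Taxon J)),Taxon L).
The clade {Taxon J, Taxon N, Taxon X} is supported by C1: its derived state 'present' occurs in exactly those taxa and in no other taxon (including the outgroup).

C1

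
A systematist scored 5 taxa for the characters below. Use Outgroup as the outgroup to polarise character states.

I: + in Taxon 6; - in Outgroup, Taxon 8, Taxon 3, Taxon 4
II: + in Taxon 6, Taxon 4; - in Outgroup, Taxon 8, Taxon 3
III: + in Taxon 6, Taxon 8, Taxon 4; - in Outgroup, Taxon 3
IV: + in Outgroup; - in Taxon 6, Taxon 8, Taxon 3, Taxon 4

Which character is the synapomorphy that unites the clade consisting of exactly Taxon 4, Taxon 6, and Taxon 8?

Character polarity is set by the outgroup: the derived state is whichever differs from the outgroup's state, so for IV the derived state is '-', and for the remaining characters it is '+'.
I (derived state '+') is unique to Taxon 6 (autapomorphy; uninformative for grouping).
Only Taxon 4 and Taxon 6 show the derived state '+' for II, supporting them as a clade.
III: derived state '+' in Taxon 4, Taxon 6, and Taxon 8 only — synapomorphy for {Taxon 4, Taxon 6, Taxon 8}.
All ingroup taxa share the derived state '-' for IV; it defines the ingroup but does not resolve relationships within it.
Most parsimonious ingroup topology: (((Taxon 6,Taxon 4),Taxon 8),Taxon 3).
The clade {Taxon 4, Taxon 6, Taxon 8} is supported by III: its derived state '+' occurs in exactly those taxa and in no other taxon (including the outgroup).

III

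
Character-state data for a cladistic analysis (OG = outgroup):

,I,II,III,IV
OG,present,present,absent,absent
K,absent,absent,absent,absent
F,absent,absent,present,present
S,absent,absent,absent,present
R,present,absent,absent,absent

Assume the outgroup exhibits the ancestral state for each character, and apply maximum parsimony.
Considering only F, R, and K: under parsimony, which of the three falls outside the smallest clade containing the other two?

R

Character polarity is set by the outgroup: the derived state is whichever differs from the outgroup's state, so for I, II the derived state is 'absent', and for the remaining characters it is 'present'.
I (derived state 'absent') is shared by F, K, and S — a synapomorphy uniting that clade.
II (derived state 'absent') is shared by all ingroup taxa — unites the whole ingroup.
III (derived state 'present') is unique to F (autapomorphy; uninformative for grouping).
IV: derived state 'present' in F and S only — synapomorphy for {F, S}.
Most parsimonious ingroup topology: ((K,(F,S)),R).
K and F share a more recent common ancestor with each other than either does with R, so R is the least closely related of the three.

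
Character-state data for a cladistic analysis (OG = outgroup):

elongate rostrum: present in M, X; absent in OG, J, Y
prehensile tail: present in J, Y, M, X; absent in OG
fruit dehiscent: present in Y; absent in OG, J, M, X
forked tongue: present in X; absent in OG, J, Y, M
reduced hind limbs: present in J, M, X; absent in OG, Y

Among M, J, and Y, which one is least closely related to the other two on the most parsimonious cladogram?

The outgroup has state 'absent' for every character, so 'present' is the derived state throughout.
elongate rostrum: derived state 'present' in M and X only — synapomorphy for {M, X}.
prehensile tail (derived state 'present') is shared by all ingroup taxa — unites the whole ingroup.
fruit dehiscent (derived state 'present') is unique to Y (autapomorphy; uninformative for grouping).
forked tongue (derived state 'present') is unique to X (autapomorphy; uninformative for grouping).
reduced hind limbs (derived state 'present') is shared by J, M, and X — a synapomorphy uniting that clade.
Most parsimonious ingroup topology: ((J,(M,X)),Y).
J and M share a more recent common ancestor with each other than either does with Y, so Y is the least closely related of the three.

Y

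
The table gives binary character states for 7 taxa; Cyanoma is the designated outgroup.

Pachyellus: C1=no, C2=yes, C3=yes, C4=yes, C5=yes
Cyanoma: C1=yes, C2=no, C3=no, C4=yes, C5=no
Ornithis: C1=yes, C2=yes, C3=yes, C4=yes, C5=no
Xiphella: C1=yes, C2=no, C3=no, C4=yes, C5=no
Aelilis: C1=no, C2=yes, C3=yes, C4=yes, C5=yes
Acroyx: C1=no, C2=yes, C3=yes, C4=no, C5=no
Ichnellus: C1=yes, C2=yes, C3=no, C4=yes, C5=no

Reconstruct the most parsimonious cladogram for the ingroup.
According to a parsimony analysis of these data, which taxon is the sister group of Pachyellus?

Aelilis

Character polarity is set by the outgroup: the derived state is whichever differs from the outgroup's state, so for C1, C4 the derived state is 'no', and for the remaining characters it is 'yes'.
C1 (derived state 'no') is shared by Acroyx, Aelilis, and Pachyellus — a synapomorphy uniting that clade.
C2: derived state 'yes' in Acroyx, Aelilis, Ichnellus, Ornithis, and Pachyellus only — synapomorphy for {Acroyx, Aelilis, Ichnellus, Ornithis, Pachyellus}.
Only Acroyx, Aelilis, Ornithis, and Pachyellus show the derived state 'yes' for C3, supporting them as a clade.
C4: derived state 'no' in Acroyx only — an autapomorphy, so it tells us nothing about relationships among taxa.
Only Aelilis and Pachyellus show the derived state 'yes' for C5, supporting them as a clade.
Most parsimonious ingroup topology: (Xiphella,((((Aelilis,Pachyellus),Acroyx),Ornithis),Ichnellus)).
Pachyellus and Aelilis form a cherry on this tree, so they are sister taxa.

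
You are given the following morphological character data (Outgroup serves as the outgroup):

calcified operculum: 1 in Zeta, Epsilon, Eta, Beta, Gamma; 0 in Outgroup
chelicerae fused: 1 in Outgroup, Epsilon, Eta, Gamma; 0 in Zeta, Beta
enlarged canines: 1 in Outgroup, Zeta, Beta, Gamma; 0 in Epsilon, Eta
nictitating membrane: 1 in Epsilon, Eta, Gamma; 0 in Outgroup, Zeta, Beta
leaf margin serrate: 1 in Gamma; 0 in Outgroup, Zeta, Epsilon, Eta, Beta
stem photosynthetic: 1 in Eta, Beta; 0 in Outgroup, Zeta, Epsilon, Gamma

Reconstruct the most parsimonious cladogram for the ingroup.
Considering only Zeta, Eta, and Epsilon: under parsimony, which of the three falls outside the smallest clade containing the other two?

Character polarity is set by the outgroup: the derived state is whichever differs from the outgroup's state, so for chelicerae fused, enlarged canines the derived state is '0', and for the remaining characters it is '1'.
All ingroup taxa share the derived state '1' for calcified operculum; it defines the ingroup but does not resolve relationships within it.
Only Beta and Zeta show the derived state '0' for chelicerae fused, supporting them as a clade.
Only Epsilon and Eta show the derived state '0' for enlarged canines, supporting them as a clade.
nictitating membrane (derived state '1') is shared by Epsilon, Eta, and Gamma — a synapomorphy uniting that clade.
leaf margin serrate (derived state '1') is unique to Gamma (autapomorphy; uninformative for grouping).
stem photosynthetic (state '1') occurs in Beta and Eta but conflicts with the nesting implied by the other characters — most parsimoniously interpreted as homoplasy.
Most parsimonious ingroup topology: ((Zeta,Beta),((Epsilon,Eta),Gamma)).
Eta and Epsilon share a more recent common ancestor with each other than either does with Zeta, so Zeta is the least closely related of the three.

Zeta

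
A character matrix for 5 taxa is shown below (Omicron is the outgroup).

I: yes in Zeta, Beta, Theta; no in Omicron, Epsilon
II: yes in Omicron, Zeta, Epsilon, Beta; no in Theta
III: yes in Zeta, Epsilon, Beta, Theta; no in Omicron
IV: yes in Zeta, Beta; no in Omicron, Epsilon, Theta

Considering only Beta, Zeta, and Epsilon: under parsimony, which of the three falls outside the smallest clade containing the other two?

Epsilon

Character polarity is set by the outgroup: the derived state is whichever differs from the outgroup's state, so for II the derived state is 'no', and for the remaining characters it is 'yes'.
I: derived state 'yes' in Beta, Theta, and Zeta only — synapomorphy for {Beta, Theta, Zeta}.
II (derived state 'no') is unique to Theta (autapomorphy; uninformative for grouping).
III (derived state 'yes') is shared by all ingroup taxa — unites the whole ingroup.
IV (derived state 'yes') is shared by Beta and Zeta — a synapomorphy uniting that clade.
Most parsimonious ingroup topology: (((Zeta,Beta),Theta),Epsilon).
Beta and Zeta share a more recent common ancestor with each other than either does with Epsilon, so Epsilon is the least closely related of the three.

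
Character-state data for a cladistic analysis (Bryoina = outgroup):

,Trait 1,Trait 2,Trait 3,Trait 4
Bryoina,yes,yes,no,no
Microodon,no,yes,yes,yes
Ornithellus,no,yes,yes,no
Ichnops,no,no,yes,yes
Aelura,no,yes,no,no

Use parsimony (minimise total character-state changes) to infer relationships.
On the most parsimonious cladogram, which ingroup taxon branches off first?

Aelura

Character polarity is set by the outgroup: the derived state is whichever differs from the outgroup's state, so for Trait 1, Trait 2 the derived state is 'no', and for the remaining characters it is 'yes'.
Trait 1 (derived state 'no') is shared by all ingroup taxa — unites the whole ingroup.
Trait 2 (derived state 'no') is unique to Ichnops (autapomorphy; uninformative for grouping).
Trait 3: derived state 'yes' in Ichnops, Microodon, and Ornithellus only — synapomorphy for {Ichnops, Microodon, Ornithellus}.
Trait 4 (derived state 'yes') is shared by Ichnops and Microodon — a synapomorphy uniting that clade.
Most parsimonious ingroup topology: (((Microodon,Ichnops),Ornithellus),Aelura).
Aelura is sister to the clade containing all other ingroup taxa, so it is the earliest-diverging (most basal) ingroup lineage.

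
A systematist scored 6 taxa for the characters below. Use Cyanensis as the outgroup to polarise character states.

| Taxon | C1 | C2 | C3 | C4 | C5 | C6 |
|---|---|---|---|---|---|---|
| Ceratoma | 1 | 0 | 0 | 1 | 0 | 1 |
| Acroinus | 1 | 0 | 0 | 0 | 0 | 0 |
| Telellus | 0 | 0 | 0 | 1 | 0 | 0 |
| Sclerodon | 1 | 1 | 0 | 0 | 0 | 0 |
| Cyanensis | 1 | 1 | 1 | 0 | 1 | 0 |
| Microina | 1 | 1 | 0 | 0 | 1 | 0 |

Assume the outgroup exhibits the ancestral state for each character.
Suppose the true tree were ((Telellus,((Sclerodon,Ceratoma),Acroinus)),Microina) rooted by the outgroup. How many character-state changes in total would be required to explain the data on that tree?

Map each character onto ((Telellus,((Sclerodon,Ceratoma),Acroinus)),Microina) (rooted by Cyanensis) and count the minimum state changes it requires (Fitch parsimony):
C1: 1; C2: 2; C3: 1; C4: 2; C5: 1; C6: 1.
Total tree length = 8.

8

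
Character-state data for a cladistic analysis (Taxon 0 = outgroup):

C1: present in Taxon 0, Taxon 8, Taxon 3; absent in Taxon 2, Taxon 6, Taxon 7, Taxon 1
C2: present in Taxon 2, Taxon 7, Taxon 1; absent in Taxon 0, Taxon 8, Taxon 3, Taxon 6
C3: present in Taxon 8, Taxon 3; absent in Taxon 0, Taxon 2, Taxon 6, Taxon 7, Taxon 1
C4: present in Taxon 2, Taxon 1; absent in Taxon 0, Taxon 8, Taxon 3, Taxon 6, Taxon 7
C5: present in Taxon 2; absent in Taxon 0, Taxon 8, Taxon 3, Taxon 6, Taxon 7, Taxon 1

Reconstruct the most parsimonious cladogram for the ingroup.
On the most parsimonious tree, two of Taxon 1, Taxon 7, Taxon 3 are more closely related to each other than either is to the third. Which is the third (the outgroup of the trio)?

Character polarity is set by the outgroup: the derived state is whichever differs from the outgroup's state, so for C1 the derived state is 'absent', and for the remaining characters it is 'present'.
Only Taxon 1, Taxon 2, Taxon 6, and Taxon 7 show the derived state 'absent' for C1, supporting them as a clade.
C2 (derived state 'present') is shared by Taxon 1, Taxon 2, and Taxon 7 — a synapomorphy uniting that clade.
Only Taxon 3 and Taxon 8 show the derived state 'present' for C3, supporting them as a clade.
C4 (derived state 'present') is shared by Taxon 1 and Taxon 2 — a synapomorphy uniting that clade.
C5 (derived state 'present') is unique to Taxon 2 (autapomorphy; uninformative for grouping).
Most parsimonious ingroup topology: ((Taxon 8,Taxon 3),(((Taxon 2,Taxon 1),Taxon 7),Taxon 6)).
Taxon 1 and Taxon 7 share a more recent common ancestor with each other than either does with Taxon 3, so Taxon 3 is the least closely related of the three.

Taxon 3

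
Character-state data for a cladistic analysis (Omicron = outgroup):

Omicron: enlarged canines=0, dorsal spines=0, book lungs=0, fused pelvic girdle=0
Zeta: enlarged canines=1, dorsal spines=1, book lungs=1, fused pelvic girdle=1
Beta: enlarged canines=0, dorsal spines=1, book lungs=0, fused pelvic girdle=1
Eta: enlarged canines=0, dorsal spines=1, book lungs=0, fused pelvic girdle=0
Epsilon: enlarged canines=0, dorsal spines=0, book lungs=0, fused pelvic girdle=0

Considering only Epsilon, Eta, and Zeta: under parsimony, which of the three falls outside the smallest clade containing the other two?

Epsilon

The outgroup has state '0' for every character, so '1' is the derived state throughout.
enlarged canines: derived state '1' in Zeta only — an autapomorphy, so it tells us nothing about relationships among taxa.
Only Beta, Eta, and Zeta show the derived state '1' for dorsal spines, supporting them as a clade.
book lungs (derived state '1') is unique to Zeta (autapomorphy; uninformative for grouping).
fused pelvic girdle: derived state '1' in Beta and Zeta only — synapomorphy for {Beta, Zeta}.
Most parsimonious ingroup topology: (((Zeta,Beta),Eta),Epsilon).
Eta and Zeta share a more recent common ancestor with each other than either does with Epsilon, so Epsilon is the least closely related of the three.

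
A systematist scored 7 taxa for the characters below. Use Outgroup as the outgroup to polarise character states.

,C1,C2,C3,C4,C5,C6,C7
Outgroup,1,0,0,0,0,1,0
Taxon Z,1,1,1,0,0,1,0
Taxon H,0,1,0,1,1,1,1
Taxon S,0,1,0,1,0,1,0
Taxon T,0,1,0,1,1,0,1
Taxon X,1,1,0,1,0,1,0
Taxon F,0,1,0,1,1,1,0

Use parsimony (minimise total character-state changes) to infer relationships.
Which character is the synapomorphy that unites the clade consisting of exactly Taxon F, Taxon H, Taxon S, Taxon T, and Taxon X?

Character polarity is set by the outgroup: the derived state is whichever differs from the outgroup's state, so for C1, C6 the derived state is '0', and for the remaining characters it is '1'.
C1: derived state '0' in Taxon F, Taxon H, Taxon S, and Taxon T only — synapomorphy for {Taxon F, Taxon H, Taxon S, Taxon T}.
C2 (derived state '1') is shared by all ingroup taxa — unites the whole ingroup.
C3 (derived state '1') is unique to Taxon Z (autapomorphy; uninformative for grouping).
C4: derived state '1' in Taxon F, Taxon H, Taxon S, Taxon T, and Taxon X only — synapomorphy for {Taxon F, Taxon H, Taxon S, Taxon T, Taxon X}.
C5: derived state '1' in Taxon F, Taxon H, and Taxon T only — synapomorphy for {Taxon F, Taxon H, Taxon T}.
C6: derived state '0' in Taxon T only — an autapomorphy, so it tells us nothing about relationships among taxa.
Only Taxon H and Taxon T show the derived state '1' for C7, supporting them as a clade.
Most parsimonious ingroup topology: (Taxon Z,((((Taxon H,Taxon T),Taxon F),Taxon S),Taxon X)).
The clade {Taxon F, Taxon H, Taxon S, Taxon T, Taxon X} is supported by C4: its derived state '1' occurs in exactly those taxa and in no other taxon (including the outgroup).

C4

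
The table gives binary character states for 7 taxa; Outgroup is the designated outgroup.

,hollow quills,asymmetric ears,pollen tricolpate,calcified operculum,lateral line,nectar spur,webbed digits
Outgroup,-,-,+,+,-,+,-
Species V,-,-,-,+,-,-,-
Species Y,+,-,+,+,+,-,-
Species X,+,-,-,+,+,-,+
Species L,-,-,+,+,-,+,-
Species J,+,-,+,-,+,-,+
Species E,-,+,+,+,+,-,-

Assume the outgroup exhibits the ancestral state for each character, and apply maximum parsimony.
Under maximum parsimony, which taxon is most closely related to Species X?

Character polarity is set by the outgroup: the derived state is whichever differs from the outgroup's state, so for pollen tricolpate, calcified operculum, nectar spur the derived state is '-', and for the remaining characters it is '+'.
hollow quills (derived state '+') is shared by Species J, Species X, and Species Y — a synapomorphy uniting that clade.
asymmetric ears: derived state '+' in Species E only — an autapomorphy, so it tells us nothing about relationships among taxa.
pollen tricolpate (state '-') occurs in Species V and Species X but conflicts with the nesting implied by the other characters — most parsimoniously interpreted as homoplasy.
calcified operculum: derived state '-' in Species J only — an autapomorphy, so it tells us nothing about relationships among taxa.
lateral line (derived state '+') is shared by Species E, Species J, Species X, and Species Y — a synapomorphy uniting that clade.
nectar spur: derived state '-' in Species E, Species J, Species V, Species X, and Species Y only — synapomorphy for {Species E, Species J, Species V, Species X, Species Y}.
Only Species J and Species X show the derived state '+' for webbed digits, supporting them as a clade.
Most parsimonious ingroup topology: ((Species V,((Species Y,(Species X,Species J)),Species E)),Species L).
Species X and Species J form a cherry on this tree, so they are sister taxa.

Species J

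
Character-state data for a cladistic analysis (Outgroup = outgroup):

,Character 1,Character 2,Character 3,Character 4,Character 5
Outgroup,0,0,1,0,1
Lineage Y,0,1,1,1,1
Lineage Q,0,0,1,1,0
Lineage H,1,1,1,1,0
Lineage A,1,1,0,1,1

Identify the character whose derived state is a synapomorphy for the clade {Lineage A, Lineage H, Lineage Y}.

Character 2

Character polarity is set by the outgroup: the derived state is whichever differs from the outgroup's state, so for Character 3, Character 5 the derived state is '0', and for the remaining characters it is '1'.
Character 1 (derived state '1') is shared by Lineage A and Lineage H — a synapomorphy uniting that clade.
Only Lineage A, Lineage H, and Lineage Y show the derived state '1' for Character 2, supporting them as a clade.
Character 3 (derived state '0') is unique to Lineage A (autapomorphy; uninformative for grouping).
Character 4 (derived state '1') is shared by all ingroup taxa — unites the whole ingroup.
Character 5 groups Lineage H and Lineage Q, which is incompatible with the clades supported by the remaining characters; treating it as convergent (homoplasy) costs fewer steps than any alternative tree.
Most parsimonious ingroup topology: ((Lineage Y,(Lineage H,Lineage A)),Lineage Q).
The clade {Lineage A, Lineage H, Lineage Y} is supported by Character 2: its derived state '1' occurs in exactly those taxa and in no other taxon (including the outgroup).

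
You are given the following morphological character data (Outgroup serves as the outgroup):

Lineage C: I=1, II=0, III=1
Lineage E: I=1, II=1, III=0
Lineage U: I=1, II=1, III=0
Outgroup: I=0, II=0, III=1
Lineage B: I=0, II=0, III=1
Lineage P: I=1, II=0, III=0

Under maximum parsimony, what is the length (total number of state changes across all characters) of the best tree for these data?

3

Character polarity is set by the outgroup: the derived state is whichever differs from the outgroup's state, so for III the derived state is '0', and for the remaining characters it is '1'.
Only Lineage C, Lineage E, Lineage P, and Lineage U show the derived state '1' for I, supporting them as a clade.
II (derived state '1') is shared by Lineage E and Lineage U — a synapomorphy uniting that clade.
III: derived state '0' in Lineage E, Lineage P, and Lineage U only — synapomorphy for {Lineage E, Lineage P, Lineage U}.
Most parsimonious ingroup topology: (((Lineage P,(Lineage U,Lineage E)),Lineage C),Lineage B).
Changes per character on this tree: I: 1; II: 1; III: 1.
Total = 3.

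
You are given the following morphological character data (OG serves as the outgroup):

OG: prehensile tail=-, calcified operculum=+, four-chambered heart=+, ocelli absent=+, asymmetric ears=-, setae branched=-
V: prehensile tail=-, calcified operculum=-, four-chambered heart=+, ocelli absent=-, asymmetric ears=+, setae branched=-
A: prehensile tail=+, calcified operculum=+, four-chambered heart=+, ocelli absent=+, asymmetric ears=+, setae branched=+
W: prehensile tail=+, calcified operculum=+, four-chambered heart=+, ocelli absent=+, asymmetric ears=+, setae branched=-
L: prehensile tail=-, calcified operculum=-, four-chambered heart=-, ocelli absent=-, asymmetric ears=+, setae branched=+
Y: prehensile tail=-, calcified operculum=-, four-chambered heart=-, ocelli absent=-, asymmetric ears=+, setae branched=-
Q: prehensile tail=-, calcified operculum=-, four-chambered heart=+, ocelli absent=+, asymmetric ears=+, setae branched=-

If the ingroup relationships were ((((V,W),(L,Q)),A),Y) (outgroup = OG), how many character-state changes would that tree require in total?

Map each character onto ((((V,W),(L,Q)),A),Y) (rooted by OG) and count the minimum state changes it requires (Fitch parsimony):
prehensile tail: 2; calcified operculum: 3; four-chambered heart: 2; ocelli absent: 3; asymmetric ears: 1; setae branched: 2.
Total tree length = 13.

13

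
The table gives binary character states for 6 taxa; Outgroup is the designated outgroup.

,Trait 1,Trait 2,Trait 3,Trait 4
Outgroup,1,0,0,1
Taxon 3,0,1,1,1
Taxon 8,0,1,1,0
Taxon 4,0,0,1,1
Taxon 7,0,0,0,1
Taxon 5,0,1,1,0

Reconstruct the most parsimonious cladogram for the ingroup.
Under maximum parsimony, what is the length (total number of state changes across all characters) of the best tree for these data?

Character polarity is set by the outgroup: the derived state is whichever differs from the outgroup's state, so for Trait 1, Trait 4 the derived state is '0', and for the remaining characters it is '1'.
Trait 1 (derived state '0') is shared by all ingroup taxa — unites the whole ingroup.
Only Taxon 3, Taxon 5, and Taxon 8 show the derived state '1' for Trait 2, supporting them as a clade.
Only Taxon 3, Taxon 4, Taxon 5, and Taxon 8 show the derived state '1' for Trait 3, supporting them as a clade.
Only Taxon 5 and Taxon 8 show the derived state '0' for Trait 4, supporting them as a clade.
Most parsimonious ingroup topology: (((Taxon 3,(Taxon 8,Taxon 5)),Taxon 4),Taxon 7).
Changes per character on this tree: Trait 1: 1; Trait 2: 1; Trait 3: 1; Trait 4: 1.
Total = 4.

4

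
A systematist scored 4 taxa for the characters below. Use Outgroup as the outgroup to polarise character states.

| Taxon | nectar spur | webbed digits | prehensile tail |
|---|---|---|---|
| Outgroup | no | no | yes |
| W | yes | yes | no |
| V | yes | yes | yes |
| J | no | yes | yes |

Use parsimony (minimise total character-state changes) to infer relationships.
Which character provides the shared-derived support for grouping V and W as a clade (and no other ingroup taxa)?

Character polarity is set by the outgroup: the derived state is whichever differs from the outgroup's state, so for prehensile tail the derived state is 'no', and for the remaining characters it is 'yes'.
Only V and W show the derived state 'yes' for nectar spur, supporting them as a clade.
webbed digits (derived state 'yes') is shared by all ingroup taxa — unites the whole ingroup.
prehensile tail: derived state 'no' in W only — an autapomorphy, so it tells us nothing about relationships among taxa.
Most parsimonious ingroup topology: ((W,V),J).
The clade {V, W} is supported by nectar spur: its derived state 'yes' occurs in exactly those taxa and in no other taxon (including the outgroup).

nectar spur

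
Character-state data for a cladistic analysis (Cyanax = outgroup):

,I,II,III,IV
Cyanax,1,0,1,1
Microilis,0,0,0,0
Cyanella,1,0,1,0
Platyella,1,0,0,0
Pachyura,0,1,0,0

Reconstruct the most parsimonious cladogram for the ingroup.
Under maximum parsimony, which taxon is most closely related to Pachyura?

Microilis

Character polarity is set by the outgroup: the derived state is whichever differs from the outgroup's state, so for I, III, IV the derived state is '0', and for the remaining characters it is '1'.
I (derived state '0') is shared by Microilis and Pachyura — a synapomorphy uniting that clade.
II (derived state '1') is unique to Pachyura (autapomorphy; uninformative for grouping).
III: derived state '0' in Microilis, Pachyura, and Platyella only — synapomorphy for {Microilis, Pachyura, Platyella}.
IV (derived state '0') is shared by all ingroup taxa — unites the whole ingroup.
Most parsimonious ingroup topology: (((Microilis,Pachyura),Platyella),Cyanella).
Pachyura and Microilis form a cherry on this tree, so they are sister taxa.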